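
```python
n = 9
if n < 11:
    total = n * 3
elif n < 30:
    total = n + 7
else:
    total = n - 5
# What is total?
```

Trace:
`n = 9` → n = 9
`if n < 11: ...` → n < 11 is True → total = 27
So total = 27

Answer: 27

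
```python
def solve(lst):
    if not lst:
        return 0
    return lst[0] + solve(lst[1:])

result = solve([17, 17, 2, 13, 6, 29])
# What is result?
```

17 + 17 + 2 + 13 + 6 + 29 + 0 = 84

Answer: 84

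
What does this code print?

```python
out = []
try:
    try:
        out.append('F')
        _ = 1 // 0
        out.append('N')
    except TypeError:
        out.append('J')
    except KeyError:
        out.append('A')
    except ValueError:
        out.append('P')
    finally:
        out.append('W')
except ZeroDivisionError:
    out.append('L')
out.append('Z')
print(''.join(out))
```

Execution trace: 'F' (try body) → 'W' (finally) → 'L' (outer except ZeroDivisionError) → 'Z' (after the try/except). Output: FWLZ

Answer: FWLZ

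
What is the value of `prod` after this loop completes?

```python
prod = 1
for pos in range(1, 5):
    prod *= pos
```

4! = 24
`prod` takes the values: 1 → 2 → 6 → 24

Answer: 24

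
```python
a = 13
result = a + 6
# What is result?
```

Trace:
`a = 13` → a = 13
`result = a + 6` → result = 19
So result = 19

Answer: 19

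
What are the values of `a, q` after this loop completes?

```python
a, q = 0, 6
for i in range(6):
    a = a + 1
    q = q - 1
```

a goes 0→6, q goes 6→0
`a, q` takes the values: (0, 6) → (1, 6) → (1, 5) → (2, 5) → (2, 4) → (3, 4) → (3, 3) → (4, 3) → (4, 2) → (5, 2) → (5, 1) → (6, 1) → (6, 0)

Answer: 6, 0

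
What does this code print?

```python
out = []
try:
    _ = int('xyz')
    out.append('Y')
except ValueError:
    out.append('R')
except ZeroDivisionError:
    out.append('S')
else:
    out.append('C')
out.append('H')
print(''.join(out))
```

Execution trace: 'R' (except ValueError) → 'H' (after the try/except). Output: RH

Answer: RH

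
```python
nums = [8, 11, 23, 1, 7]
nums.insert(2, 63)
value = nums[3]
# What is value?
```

Trace:
`nums = [8, 11, 23, 1, 7]` → nums = [8, 11, 23, 1, 7]
`nums.insert(2, 63)` → nums = [8, 11, 63, 23, 1, 7]
`value = nums[3]` → value = 23
So value = 23

Answer: 23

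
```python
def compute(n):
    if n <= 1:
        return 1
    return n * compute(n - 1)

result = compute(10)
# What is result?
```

compute(10) = 10 * 9 * 8 * 7 * 6 * 5 * 4 * 3 * 2 * 1 = 3628800

Answer: 3628800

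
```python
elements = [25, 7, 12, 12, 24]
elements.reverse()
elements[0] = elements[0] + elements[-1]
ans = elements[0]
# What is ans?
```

Trace:
`elements = [25, 7, 12, 12, 24]` → elements = [25, 7, 12, 12, 24]
`elements.reverse()` → elements = [24, 12, 12, 7, 25]
`elements[0] = elements[0] + elements[-1]` → elements = [49, 12, 12, 7, 25]
`ans = elements[0]` → ans = 49
So ans = 49

Answer: 49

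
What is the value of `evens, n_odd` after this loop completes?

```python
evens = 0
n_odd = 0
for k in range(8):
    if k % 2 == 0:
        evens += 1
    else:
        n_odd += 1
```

Count evens and odds in range(8)
`evens, n_odd` takes the values: (0, 0) → (1, 0) → (1, 1) → (2, 1) → (2, 2) → (3, 2) → (3, 3) → (4, 3) → (4, 4)

Answer: 4, 4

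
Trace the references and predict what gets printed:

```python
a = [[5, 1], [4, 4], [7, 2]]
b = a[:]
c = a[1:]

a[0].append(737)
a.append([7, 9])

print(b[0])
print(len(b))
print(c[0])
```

Key concept: slice with nested mutation.
Step by step:
`a = [[5, 1], [4, 4], [7, 2]]` → a = [[5, 1], [4, 4], [7, 2]]
`b = a[:]` → b = [[5, 1], [4, 4], [7, 2]]
`c = a[1:]` → c = [[4, 4], [7, 2]]
`a[0].append(737)` → a = [[5, 1, 737], [4, 4], [7, 2]]; b = [[5, 1, 737], [4, 4], [7, 2]]
`a.append([7, 9])` → a = [[5, 1, 737], [4, 4], [7, 2], [7, 9]]
`print(b[0])` → prints [5, 1, 737]
`print(len(b))` → prints 3
`print(c[0])` → prints [4, 4]

Answer:
[5, 1, 737]
3
[4, 4]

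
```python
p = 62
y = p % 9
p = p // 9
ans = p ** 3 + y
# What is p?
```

Trace:
`p = 62` → p = 62
`y = p % 9` → y = 8
`p = p // 9` → p = 6
`ans = p ** 3 + y` → ans = 224
So p = 6

Answer: 6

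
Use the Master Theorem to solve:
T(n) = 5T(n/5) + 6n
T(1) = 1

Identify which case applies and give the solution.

a=5, b=5, f(n)=6n. log_5(5) = 1. Since c=1 = 1, Case 2 applies: T(n) = Θ(n^log_b(a) · log n) = O(n log n).

Answer: O(n log n) - Case 2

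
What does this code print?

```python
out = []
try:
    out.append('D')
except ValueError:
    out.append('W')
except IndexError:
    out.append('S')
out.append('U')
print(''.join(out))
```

Execution trace: 'D' (try body, no exception) → 'U' (after the try/except). Output: DU

Answer: DU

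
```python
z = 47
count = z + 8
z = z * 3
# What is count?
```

Trace:
`z = 47` → z = 47
`count = z + 8` → count = 55
`z = z * 3` → z = 141
So count = 55

Answer: 55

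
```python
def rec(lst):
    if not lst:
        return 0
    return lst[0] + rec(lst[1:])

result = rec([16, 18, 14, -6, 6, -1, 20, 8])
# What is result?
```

16 + 18 + 14 + (-6) + 6 + (-1) + 20 + 8 + 0 = 75

Answer: 75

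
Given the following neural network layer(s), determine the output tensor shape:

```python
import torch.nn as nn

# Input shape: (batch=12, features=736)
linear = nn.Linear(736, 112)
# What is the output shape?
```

Input: (12, 736) -> Output: (12, 112)

Answer: (12, 112)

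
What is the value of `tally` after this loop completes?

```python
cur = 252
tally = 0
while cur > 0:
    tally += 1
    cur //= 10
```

Count digits by repeated division by 10
`tally` takes the values: 0 → 1 → 2 → 3

Answer: 3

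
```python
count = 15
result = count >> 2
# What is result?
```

Trace:
`count = 15` → count = 15
`result = count >> 2` → result = 3
So result = 3

Answer: 3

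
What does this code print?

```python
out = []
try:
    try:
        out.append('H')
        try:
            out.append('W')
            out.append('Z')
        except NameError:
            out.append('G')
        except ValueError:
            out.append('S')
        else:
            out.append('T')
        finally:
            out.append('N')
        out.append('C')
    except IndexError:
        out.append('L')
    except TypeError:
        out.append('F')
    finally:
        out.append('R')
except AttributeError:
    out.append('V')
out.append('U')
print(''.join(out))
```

Execution trace: 'H' (try body) → 'W' (inner try body) → 'Z' (inner try body, no exception) → 'T' (inner else) → 'N' (inner finally) → 'C' (try body, no exception) → 'R' (finally) → 'U' (after the try/except). Output: HWZTNCRU

Answer: HWZTNCRU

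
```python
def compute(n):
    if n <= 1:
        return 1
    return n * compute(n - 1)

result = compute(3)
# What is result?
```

compute(3) = 3 * 2 * 1 = 6

Answer: 6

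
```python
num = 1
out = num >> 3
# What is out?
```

Trace:
`num = 1` → num = 1
`out = num >> 3` → out = 0
So out = 0

Answer: 0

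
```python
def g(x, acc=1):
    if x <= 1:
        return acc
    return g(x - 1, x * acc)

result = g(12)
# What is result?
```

Accumulator trace (n, acc): (12, 1) -> (11, 12) -> (10, 132) -> (9, 1320) -> (8, 11880) -> (7, 95040) -> (6, 665280) -> (5, 3991680) -> (4, 19958400) -> (3, 79833600) -> (2, 239500800) -> (1, 479001600) -> return 479001600

Answer: 479001600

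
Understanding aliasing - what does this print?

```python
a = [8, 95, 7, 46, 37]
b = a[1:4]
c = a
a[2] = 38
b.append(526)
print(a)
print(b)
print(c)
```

Key concept: slice vs alias.
Step by step:
`a = [8, 95, 7, 46, 37]` → a = [8, 95, 7, 46, 37]
`b = a[1:4]` → b = [95, 7, 46]
`c = a` → c = [8, 95, 7, 46, 37] (same object as a)
`a[2] = 38` → a = [8, 95, 38, 46, 37] (same object as c); c = [8, 95, 38, 46, 37] (same object as a)
`b.append(526)` → b = [95, 7, 46, 526]
`print(a)` → prints [8, 95, 38, 46, 37]
`print(b)` → prints [95, 7, 46, 526]
`print(c)` → prints [8, 95, 38, 46, 37]

Answer:
[8, 95, 38, 46, 37]
[95, 7, 46, 526]
[8, 95, 38, 46, 37]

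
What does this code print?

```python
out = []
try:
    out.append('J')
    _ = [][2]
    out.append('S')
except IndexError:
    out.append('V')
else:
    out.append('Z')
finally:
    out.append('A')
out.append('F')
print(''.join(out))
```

Execution trace: 'J' (try body) → 'V' (except IndexError) → 'A' (finally) → 'F' (after the try/except). Output: JVAF

Answer: JVAF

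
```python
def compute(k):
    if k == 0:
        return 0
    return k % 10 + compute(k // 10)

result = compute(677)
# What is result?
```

Sum of digits of 677: 7 + 7 + 6 = 20

Answer: 20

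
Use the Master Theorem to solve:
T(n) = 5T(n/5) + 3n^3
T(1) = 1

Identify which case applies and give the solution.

a=5, b=5, f(n)=3n^3. log_5(5) = 1. Since c=3 > 1 and the regularity condition holds (5(n/5)^3 = (5/5^3)n^3 with 5/5^3 < 1), Case 3 applies: T(n) = Θ(f(n)) = O(n^3).

Answer: O(n^3) - Case 3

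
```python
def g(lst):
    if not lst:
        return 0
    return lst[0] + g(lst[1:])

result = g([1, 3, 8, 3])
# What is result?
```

1 + 3 + 8 + 3 + 0 = 15

Answer: 15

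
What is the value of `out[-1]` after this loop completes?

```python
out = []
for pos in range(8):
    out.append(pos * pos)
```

Last element of squares 0 to 7
`out` takes the values: [] → [0] → [0, 1] → [0, 1, 4] → [0, 1, 4, 9] → [0, 1, 4, 9, 16] → [0, 1, 4, 9, 16, 25] → [0, 1, 4, 9, 16, 25, 36] → [0, 1, 4, 9, 16, 25, 36, 49]
So `out[-1]` = 49

Answer: 49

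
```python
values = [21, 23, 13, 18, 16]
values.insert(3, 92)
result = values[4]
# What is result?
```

Trace:
`values = [21, 23, 13, 18, 16]` → values = [21, 23, 13, 18, 16]
`values.insert(3, 92)` → values = [21, 23, 13, 92, 18, 16]
`result = values[4]` → result = 18
So result = 18

Answer: 18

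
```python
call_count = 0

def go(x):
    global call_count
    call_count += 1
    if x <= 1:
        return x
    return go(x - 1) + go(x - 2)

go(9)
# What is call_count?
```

Calls(x) = 1 + Calls(x-1) + Calls(x-2); Calls(0)=Calls(1)=1. For x=9 this gives 109.

Answer: 109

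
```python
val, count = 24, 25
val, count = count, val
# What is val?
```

Trace:
`val, count = 24, 25` → val = 24; count = 25
`val, count = count, val` → val = 25; count = 24
So val = 25

Answer: 25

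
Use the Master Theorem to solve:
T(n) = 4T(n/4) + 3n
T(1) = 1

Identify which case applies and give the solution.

a=4, b=4, f(n)=3n. log_4(4) = 1. Since c=1 = 1, Case 2 applies: T(n) = Θ(n^log_b(a) · log n) = O(n log n).

Answer: O(n log n) - Case 2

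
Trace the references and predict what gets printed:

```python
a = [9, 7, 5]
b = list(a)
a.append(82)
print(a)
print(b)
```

Key concept: list() constructor creates copy.
Step by step:
`a = [9, 7, 5]` → a = [9, 7, 5]
`b = list(a)` → b = [9, 7, 5]
`a.append(82)` → a = [9, 7, 5, 82]
`print(a)` → prints [9, 7, 5, 82]
`print(b)` → prints [9, 7, 5]

Answer:
[9, 7, 5, 82]
[9, 7, 5]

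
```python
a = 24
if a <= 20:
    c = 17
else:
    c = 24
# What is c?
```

Trace:
`a = 24` → a = 24
`if a <= 20: ...` → a <= 20 is False, take else branch → c = 24
So c = 24

Answer: 24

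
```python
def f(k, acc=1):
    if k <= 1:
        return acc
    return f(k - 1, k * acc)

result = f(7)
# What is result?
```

Accumulator trace (n, acc): (7, 1) -> (6, 7) -> (5, 42) -> (4, 210) -> (3, 840) -> (2, 2520) -> (1, 5040) -> return 5040

Answer: 5040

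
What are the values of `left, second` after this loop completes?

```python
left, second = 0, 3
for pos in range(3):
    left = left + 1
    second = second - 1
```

left goes 0→3, second goes 3→0
`left, second` takes the values: (0, 3) → (1, 3) → (1, 2) → (2, 2) → (2, 1) → (3, 1) → (3, 0)

Answer: 3, 0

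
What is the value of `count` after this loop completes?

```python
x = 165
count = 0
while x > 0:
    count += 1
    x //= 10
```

Count digits by repeated division by 10
`count` takes the values: 0 → 1 → 2 → 3

Answer: 3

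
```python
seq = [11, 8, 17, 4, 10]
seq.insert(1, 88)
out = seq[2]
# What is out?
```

Trace:
`seq = [11, 8, 17, 4, 10]` → seq = [11, 8, 17, 4, 10]
`seq.insert(1, 88)` → seq = [11, 88, 8, 17, 4, 10]
`out = seq[2]` → out = 8
So out = 8

Answer: 8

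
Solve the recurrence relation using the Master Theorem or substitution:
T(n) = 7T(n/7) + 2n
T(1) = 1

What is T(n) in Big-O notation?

By Master Theorem: a=7, b=7, f(n)=2n. Since log_7(7) = 1 and f(n) = Θ(n^1), Case 2 applies. T(n) = O(n log n).

Answer: O(n log n)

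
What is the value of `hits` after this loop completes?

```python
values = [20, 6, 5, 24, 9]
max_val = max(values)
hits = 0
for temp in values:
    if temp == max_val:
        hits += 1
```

Count of max value 24 in [20, 6, 5, 24, 9]
`hits` takes the values: 0 → 1

Answer: 1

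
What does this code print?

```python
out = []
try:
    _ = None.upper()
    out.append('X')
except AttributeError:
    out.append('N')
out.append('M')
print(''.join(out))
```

Execution trace: 'N' (except AttributeError) → 'M' (after the try/except). Output: NM

Answer: NM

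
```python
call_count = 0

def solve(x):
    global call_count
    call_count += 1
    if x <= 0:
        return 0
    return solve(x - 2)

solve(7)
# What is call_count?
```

Linear recursion stepping by 2: 5 calls from x=7 down to ≤0.

Answer: 5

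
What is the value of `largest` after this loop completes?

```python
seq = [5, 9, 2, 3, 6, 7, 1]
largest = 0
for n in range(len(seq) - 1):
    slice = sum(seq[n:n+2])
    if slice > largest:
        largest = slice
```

Max sum of 2-element window in [5, 9, 2, 3, 6, 7, 1]
`largest` takes the values: 0 → 14

Answer: 14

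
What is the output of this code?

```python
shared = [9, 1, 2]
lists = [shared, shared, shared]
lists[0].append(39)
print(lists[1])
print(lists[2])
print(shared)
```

Key concept: list of same reference.
Step by step:
`shared = [9, 1, 2]` → shared = [9, 1, 2]
`lists = [shared, shared, shared]` → lists = [[9, 1, 2], [9, 1, 2], [9, 1, 2]]
`lists[0].append(39)` → shared = [9, 1, 2, 39]; lists = [[9, 1, 2, 39], [9, 1, 2, 39], [9, 1, 2, 39]]
`print(lists[1])` → prints [9, 1, 2, 39]
`print(lists[2])` → prints [9, 1, 2, 39]
`print(shared)` → prints [9, 1, 2, 39]

Answer:
[9, 1, 2, 39]
[9, 1, 2, 39]
[9, 1, 2, 39]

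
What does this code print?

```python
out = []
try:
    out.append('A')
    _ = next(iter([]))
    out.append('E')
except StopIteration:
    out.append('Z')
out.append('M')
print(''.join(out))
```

Execution trace: 'A' (try body) → 'Z' (except StopIteration) → 'M' (after the try/except). Output: AZM

Answer: AZM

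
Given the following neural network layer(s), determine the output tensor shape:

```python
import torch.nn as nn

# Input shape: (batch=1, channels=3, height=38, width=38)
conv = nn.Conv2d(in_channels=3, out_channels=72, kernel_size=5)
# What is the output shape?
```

Input: (1, 3, 38, 38) -> Output: (1, 72, 34, 34)

Answer: (1, 72, 34, 34)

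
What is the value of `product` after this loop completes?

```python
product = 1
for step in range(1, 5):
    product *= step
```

4! = 24
`product` takes the values: 1 → 2 → 6 → 24

Answer: 24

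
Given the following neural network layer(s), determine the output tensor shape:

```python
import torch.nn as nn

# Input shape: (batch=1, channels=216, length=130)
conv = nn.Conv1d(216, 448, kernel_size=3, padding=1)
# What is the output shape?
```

Input: (1, 216, 130) -> Output: (1, 448, 130)

Answer: (1, 448, 130)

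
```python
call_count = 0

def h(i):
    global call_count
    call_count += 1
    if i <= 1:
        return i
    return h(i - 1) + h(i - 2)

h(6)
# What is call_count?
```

Calls(i) = 1 + Calls(i-1) + Calls(i-2); Calls(0)=Calls(1)=1. For i=6 this gives 25.

Answer: 25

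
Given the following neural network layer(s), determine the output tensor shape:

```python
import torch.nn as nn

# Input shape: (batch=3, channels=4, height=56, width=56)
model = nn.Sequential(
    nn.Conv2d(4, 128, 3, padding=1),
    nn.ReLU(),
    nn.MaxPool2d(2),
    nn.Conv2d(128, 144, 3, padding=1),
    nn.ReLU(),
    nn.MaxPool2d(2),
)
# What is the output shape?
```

Input: (3, 4, 56, 56) -> after first Conv2d: (3, 128, 56, 56) -> after first MaxPool2d: (3, 128, 28, 28) -> after second Conv2d: (3, 144, 28, 28) -> Output: (3, 144, 14, 14)

Answer: (3, 144, 14, 14)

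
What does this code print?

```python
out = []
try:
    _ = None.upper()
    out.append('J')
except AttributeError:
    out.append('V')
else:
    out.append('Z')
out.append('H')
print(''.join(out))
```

Execution trace: 'V' (except AttributeError) → 'H' (after the try/except). Output: VH

Answer: VH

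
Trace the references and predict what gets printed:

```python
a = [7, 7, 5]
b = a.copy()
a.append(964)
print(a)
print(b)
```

Key concept: list.copy() creates independent copy.
Step by step:
`a = [7, 7, 5]` → a = [7, 7, 5]
`b = a.copy()` → b = [7, 7, 5]
`a.append(964)` → a = [7, 7, 5, 964]
`print(a)` → prints [7, 7, 5, 964]
`print(b)` → prints [7, 7, 5]

Answer:
[7, 7, 5, 964]
[7, 7, 5]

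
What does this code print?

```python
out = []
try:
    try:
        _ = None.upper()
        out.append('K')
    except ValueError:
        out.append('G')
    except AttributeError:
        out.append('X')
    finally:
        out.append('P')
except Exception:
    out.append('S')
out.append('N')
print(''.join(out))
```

Execution trace: 'X' (inner except AttributeError) → 'P' (inner finally) → 'N' (after the try/except). Output: XPN

Answer: XPN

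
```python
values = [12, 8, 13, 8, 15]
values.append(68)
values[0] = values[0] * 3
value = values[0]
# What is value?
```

Trace:
`values = [12, 8, 13, 8, 15]` → values = [12, 8, 13, 8, 15]
`values.append(68)` → values = [12, 8, 13, 8, 15, 68]
`values[0] = values[0] * 3` → values = [36, 8, 13, 8, 15, 68]
`value = values[0]` → value = 36
So value = 36

Answer: 36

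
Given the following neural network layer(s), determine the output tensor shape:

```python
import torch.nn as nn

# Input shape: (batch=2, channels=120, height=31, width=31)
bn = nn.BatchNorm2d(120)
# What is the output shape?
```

Input: (2, 120, 31, 31) -> Output: (2, 120, 31, 31)

Answer: (2, 120, 31, 31)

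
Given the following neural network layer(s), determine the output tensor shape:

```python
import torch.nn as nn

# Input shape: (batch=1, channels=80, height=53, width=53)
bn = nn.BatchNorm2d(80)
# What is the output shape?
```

Input: (1, 80, 53, 53) -> Output: (1, 80, 53, 53)

Answer: (1, 80, 53, 53)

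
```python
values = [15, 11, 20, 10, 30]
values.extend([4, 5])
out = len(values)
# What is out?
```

Trace:
`values = [15, 11, 20, 10, 30]` → values = [15, 11, 20, 10, 30]
`values.extend([4, 5])` → values = [15, 11, 20, 10, 30, 4, 5]
`out = len(values)` → out = 7
So out = 7

Answer: 7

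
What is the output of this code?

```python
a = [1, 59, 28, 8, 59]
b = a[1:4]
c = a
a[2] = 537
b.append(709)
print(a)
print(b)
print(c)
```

Key concept: slice vs alias.
Step by step:
`a = [1, 59, 28, 8, 59]` → a = [1, 59, 28, 8, 59]
`b = a[1:4]` → b = [59, 28, 8]
`c = a` → c = [1, 59, 28, 8, 59] (same object as a)
`a[2] = 537` → a = [1, 59, 537, 8, 59] (same object as c); c = [1, 59, 537, 8, 59] (same object as a)
`b.append(709)` → b = [59, 28, 8, 709]
`print(a)` → prints [1, 59, 537, 8, 59]
`print(b)` → prints [59, 28, 8, 709]
`print(c)` → prints [1, 59, 537, 8, 59]

Answer:
[1, 59, 537, 8, 59]
[59, 28, 8, 709]
[1, 59, 537, 8, 59]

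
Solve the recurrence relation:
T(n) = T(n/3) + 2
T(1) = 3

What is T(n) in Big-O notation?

Each step divides n by 3 and adds 2. After log_3(n) steps we reach T(1)=3. So T(n) = 2·log_3(n) + 3 = O(log n).

Answer: O(log n)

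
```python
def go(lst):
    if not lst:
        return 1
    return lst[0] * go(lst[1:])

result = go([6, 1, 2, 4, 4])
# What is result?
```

Product over [6, 1, 2, 4, 4] = 6 * 1 * 2 * 4 * 4 = 192

Answer: 192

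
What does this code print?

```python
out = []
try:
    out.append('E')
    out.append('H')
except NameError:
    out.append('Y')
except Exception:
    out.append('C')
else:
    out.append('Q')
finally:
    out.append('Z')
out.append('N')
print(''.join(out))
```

Execution trace: 'E' (try body) → 'H' (try body, no exception) → 'Q' (else) → 'Z' (finally) → 'N' (after the try/except). Output: EHQZN

Answer: EHQZN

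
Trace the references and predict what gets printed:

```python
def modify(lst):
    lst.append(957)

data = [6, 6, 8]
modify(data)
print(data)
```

Key concept: function modifies passed list.
Step by step:
`data = [6, 6, 8]` → data = [6, 6, 8]
`modify(data)` → data = [6, 6, 8, 957]
`print(data)` → prints [6, 6, 8, 957]

Answer: [6, 6, 8, 957]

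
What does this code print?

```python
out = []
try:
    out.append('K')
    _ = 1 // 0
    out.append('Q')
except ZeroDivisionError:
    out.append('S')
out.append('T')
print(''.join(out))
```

Execution trace: 'K' (try body) → 'S' (except ZeroDivisionError) → 'T' (after the try/except). Output: KST

Answer: KST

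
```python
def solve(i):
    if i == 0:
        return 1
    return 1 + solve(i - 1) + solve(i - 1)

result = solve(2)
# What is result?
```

solve(i) = 1 + 2·solve(i-1), solve(0)=1. Closed form: (1+1)·2^2 - 1 = 7.

Answer: 7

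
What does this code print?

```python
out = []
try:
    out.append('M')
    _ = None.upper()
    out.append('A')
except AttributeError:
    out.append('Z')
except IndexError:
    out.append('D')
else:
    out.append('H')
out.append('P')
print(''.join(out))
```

Execution trace: 'M' (try body) → 'Z' (except AttributeError) → 'P' (after the try/except). Output: MZP

Answer: MZP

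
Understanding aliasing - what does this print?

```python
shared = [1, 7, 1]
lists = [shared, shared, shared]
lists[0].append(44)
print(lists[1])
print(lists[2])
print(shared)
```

Key concept: list of same reference.
Step by step:
`shared = [1, 7, 1]` → shared = [1, 7, 1]
`lists = [shared, shared, shared]` → lists = [[1, 7, 1], [1, 7, 1], [1, 7, 1]]
`lists[0].append(44)` → shared = [1, 7, 1, 44]; lists = [[1, 7, 1, 44], [1, 7, 1, 44], [1, 7, 1, 44]]
`print(lists[1])` → prints [1, 7, 1, 44]
`print(lists[2])` → prints [1, 7, 1, 44]
`print(shared)` → prints [1, 7, 1, 44]

Answer:
[1, 7, 1, 44]
[1, 7, 1, 44]
[1, 7, 1, 44]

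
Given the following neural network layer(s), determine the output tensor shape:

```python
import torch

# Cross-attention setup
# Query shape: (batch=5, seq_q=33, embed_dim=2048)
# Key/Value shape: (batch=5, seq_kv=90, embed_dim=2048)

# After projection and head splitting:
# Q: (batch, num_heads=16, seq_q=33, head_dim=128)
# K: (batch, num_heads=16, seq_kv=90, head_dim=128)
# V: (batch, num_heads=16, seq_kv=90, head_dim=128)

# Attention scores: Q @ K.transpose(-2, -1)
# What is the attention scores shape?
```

Input: (5, 33, 2048) -> Output: (5, 16, 33, 90)

Answer: (5, 16, 33, 90)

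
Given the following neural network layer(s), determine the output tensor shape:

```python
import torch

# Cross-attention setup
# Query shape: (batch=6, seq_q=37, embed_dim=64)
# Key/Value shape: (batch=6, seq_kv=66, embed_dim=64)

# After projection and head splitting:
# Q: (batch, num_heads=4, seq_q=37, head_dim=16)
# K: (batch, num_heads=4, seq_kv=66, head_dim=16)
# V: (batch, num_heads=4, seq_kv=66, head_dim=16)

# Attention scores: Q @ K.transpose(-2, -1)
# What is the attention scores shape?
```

Input: (6, 37, 64) -> Output: (6, 4, 37, 66)

Answer: (6, 4, 37, 66)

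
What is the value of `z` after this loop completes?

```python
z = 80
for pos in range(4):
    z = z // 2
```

Halve 4 times: 80 // 2^4 = 5
`z` takes the values: 80 → 40 → 20 → 10 → 5

Answer: 5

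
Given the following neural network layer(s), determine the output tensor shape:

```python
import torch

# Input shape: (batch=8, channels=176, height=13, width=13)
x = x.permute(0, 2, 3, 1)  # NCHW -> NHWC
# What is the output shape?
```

Input: (8, 176, 13, 13) -> Output: (8, 13, 13, 176)

Answer: (8, 13, 13, 176)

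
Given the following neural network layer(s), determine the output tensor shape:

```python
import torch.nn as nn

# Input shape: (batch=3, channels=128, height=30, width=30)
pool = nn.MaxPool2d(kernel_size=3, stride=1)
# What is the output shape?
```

Input: (3, 128, 30, 30) -> Output: (3, 128, 28, 28)

Answer: (3, 128, 28, 28)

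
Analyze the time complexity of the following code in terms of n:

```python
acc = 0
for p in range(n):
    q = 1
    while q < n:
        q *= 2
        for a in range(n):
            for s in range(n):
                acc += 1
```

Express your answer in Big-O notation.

Each loop level contributes: n × log n × n × n. Multiplying the contributions gives O(n^3 log n).

Answer: O(n^3 log n)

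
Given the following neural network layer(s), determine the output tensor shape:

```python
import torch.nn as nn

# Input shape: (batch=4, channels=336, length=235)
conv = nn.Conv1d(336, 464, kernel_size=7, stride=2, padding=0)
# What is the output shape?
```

Input: (4, 336, 235) -> Output: (4, 464, 115)

Answer: (4, 464, 115)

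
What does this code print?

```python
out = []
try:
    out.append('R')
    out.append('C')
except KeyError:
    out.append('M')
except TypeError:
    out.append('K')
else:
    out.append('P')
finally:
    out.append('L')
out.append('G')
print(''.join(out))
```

Execution trace: 'R' (try body) → 'C' (try body, no exception) → 'P' (else) → 'L' (finally) → 'G' (after the try/except). Output: RCPLG

Answer: RCPLG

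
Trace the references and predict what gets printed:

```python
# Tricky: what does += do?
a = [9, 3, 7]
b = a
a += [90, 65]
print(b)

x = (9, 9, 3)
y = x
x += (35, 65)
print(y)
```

Key concept: += behavior differs for mutable vs immutable.
Step by step:
`a = [9, 3, 7]` → a = [9, 3, 7]
`b = a` → b = [9, 3, 7] (same object as a)
`a += [90, 65]` → a = [9, 3, 7, 90, 65] (same object as b); b = [9, 3, 7, 90, 65] (same object as a)
`print(b)` → prints [9, 3, 7, 90, 65]
`x = (9, 9, 3)` → x = (9, 9, 3)
`y = x` → y = (9, 9, 3)
`x += (35, 65)` → x = (9, 9, 3, 35, 65)
`print(y)` → prints (9, 9, 3)

Answer:
[9, 3, 7, 90, 65]
(9, 9, 3)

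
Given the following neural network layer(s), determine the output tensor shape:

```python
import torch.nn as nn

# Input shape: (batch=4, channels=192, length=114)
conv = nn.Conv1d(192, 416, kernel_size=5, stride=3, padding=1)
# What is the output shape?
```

Input: (4, 192, 114) -> Output: (4, 416, 38)

Answer: (4, 416, 38)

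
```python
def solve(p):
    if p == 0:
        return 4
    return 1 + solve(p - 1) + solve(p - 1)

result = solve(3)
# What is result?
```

solve(p) = 1 + 2·solve(p-1), solve(0)=4. Closed form: (4+1)·2^3 - 1 = 39.

Answer: 39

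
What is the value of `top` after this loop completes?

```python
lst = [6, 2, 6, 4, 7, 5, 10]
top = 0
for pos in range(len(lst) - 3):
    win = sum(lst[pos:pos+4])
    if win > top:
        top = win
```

Max sum of 4-element window in [6, 2, 6, 4, 7, 5, 10]
`top` takes the values: 0 → 18 → 19 → 22 → 26

Answer: 26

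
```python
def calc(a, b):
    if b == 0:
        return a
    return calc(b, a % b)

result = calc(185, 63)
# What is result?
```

calc(185, 63) -> calc(63, 59) -> calc(59, 4) -> calc(4, 3) -> calc(3, 1) -> calc(1, 0) -> 1

Answer: 1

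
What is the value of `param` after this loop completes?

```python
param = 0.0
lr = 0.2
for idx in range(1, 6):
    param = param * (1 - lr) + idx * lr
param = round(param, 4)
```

Moving average with lr=0.2
`param` takes the values: 0.0 → 0.2 → 0.56 → 1.048 → 1.6384 → 2.31072 → 2.3107

Answer: 2.3107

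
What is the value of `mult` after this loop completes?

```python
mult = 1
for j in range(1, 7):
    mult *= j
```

6! = 720
`mult` takes the values: 1 → 2 → 6 → 24 → 120 → 720

Answer: 720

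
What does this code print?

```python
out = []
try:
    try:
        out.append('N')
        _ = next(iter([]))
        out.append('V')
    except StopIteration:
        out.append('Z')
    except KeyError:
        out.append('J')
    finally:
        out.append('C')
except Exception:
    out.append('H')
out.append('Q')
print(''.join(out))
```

Execution trace: 'N' (inner try body) → 'Z' (inner except StopIteration) → 'C' (inner finally) → 'Q' (after the try/except). Output: NZCQ

Answer: NZCQ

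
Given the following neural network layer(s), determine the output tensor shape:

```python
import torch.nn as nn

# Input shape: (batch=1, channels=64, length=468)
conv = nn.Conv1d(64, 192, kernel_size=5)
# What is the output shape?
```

Input: (1, 64, 468) -> Output: (1, 192, 464)

Answer: (1, 192, 464)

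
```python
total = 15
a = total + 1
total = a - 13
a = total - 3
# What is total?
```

Trace:
`total = 15` → total = 15
`a = total + 1` → a = 16
`total = a - 13` → total = 3
`a = total - 3` → a = 0
So total = 3

Answer: 3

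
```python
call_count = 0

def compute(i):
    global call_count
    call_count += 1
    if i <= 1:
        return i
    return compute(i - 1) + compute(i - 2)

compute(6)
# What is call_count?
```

Calls(i) = 1 + Calls(i-1) + Calls(i-2); Calls(0)=Calls(1)=1. For i=6 this gives 25.

Answer: 25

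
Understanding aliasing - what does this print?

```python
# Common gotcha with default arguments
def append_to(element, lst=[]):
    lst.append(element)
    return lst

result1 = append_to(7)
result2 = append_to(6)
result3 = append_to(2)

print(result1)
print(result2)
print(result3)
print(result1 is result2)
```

Key concept: mutable default argument gotcha.
Step by step:
`result1 = append_to(7)` → result1 = [7]
`result2 = append_to(6)` → result1 = [7, 6] (same object as result2); result2 = [7, 6] (same object as result1)
`result3 = append_to(2)` → result1 = [7, 6, 2] (same object as result2, result3); result2 = [7, 6, 2] (same object as result1, result3); result3 = [7, 6, 2] (same object as result1, result2)
`print(result1)` → prints [7, 6, 2]
`print(result2)` → prints [7, 6, 2]
`print(result3)` → prints [7, 6, 2]
`print(result1 is result2)` → prints True

Answer:
[7, 6, 2]
[7, 6, 2]
[7, 6, 2]
True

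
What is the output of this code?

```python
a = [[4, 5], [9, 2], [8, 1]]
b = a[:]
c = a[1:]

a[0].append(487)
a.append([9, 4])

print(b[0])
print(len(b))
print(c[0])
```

Key concept: slice with nested mutation.
Step by step:
`a = [[4, 5], [9, 2], [8, 1]]` → a = [[4, 5], [9, 2], [8, 1]]
`b = a[:]` → b = [[4, 5], [9, 2], [8, 1]]
`c = a[1:]` → c = [[9, 2], [8, 1]]
`a[0].append(487)` → a = [[4, 5, 487], [9, 2], [8, 1]]; b = [[4, 5, 487], [9, 2], [8, 1]]
`a.append([9, 4])` → a = [[4, 5, 487], [9, 2], [8, 1], [9, 4]]
`print(b[0])` → prints [4, 5, 487]
`print(len(b))` → prints 3
`print(c[0])` → prints [9, 2]

Answer:
[4, 5, 487]
3
[9, 2]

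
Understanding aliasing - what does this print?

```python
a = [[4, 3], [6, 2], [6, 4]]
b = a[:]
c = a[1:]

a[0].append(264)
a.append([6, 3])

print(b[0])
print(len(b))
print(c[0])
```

Key concept: slice with nested mutation.
Step by step:
`a = [[4, 3], [6, 2], [6, 4]]` → a = [[4, 3], [6, 2], [6, 4]]
`b = a[:]` → b = [[4, 3], [6, 2], [6, 4]]
`c = a[1:]` → c = [[6, 2], [6, 4]]
`a[0].append(264)` → a = [[4, 3, 264], [6, 2], [6, 4]]; b = [[4, 3, 264], [6, 2], [6, 4]]
`a.append([6, 3])` → a = [[4, 3, 264], [6, 2], [6, 4], [6, 3]]
`print(b[0])` → prints [4, 3, 264]
`print(len(b))` → prints 3
`print(c[0])` → prints [6, 2]

Answer:
[4, 3, 264]
3
[6, 2]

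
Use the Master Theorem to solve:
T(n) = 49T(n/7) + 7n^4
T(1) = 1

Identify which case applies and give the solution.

a=49, b=7, f(n)=7n^4. log_7(49) = 2. Since c=4 > 2 and the regularity condition holds (49(n/7)^4 = (49/7^4)n^4 with 49/7^4 < 1), Case 3 applies: T(n) = Θ(f(n)) = O(n^4).

Answer: O(n^4) - Case 3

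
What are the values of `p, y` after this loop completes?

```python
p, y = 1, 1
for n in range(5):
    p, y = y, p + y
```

Fibonacci: after 5 iterations
`p, y` takes the values: (1, 1) → (1, 2) → (2, 3) → (3, 5) → (5, 8) → (8, 13)

Answer: 8, 13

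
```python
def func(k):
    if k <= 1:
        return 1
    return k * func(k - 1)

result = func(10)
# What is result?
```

func(10) = 10 * 9 * 8 * 7 * 6 * 5 * 4 * 3 * 2 * 1 = 3628800

Answer: 3628800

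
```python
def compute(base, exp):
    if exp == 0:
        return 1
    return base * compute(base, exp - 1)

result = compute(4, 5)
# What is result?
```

compute(4, 5) = 4 * 4 * 4 * 4 * 4 = 1024

Answer: 1024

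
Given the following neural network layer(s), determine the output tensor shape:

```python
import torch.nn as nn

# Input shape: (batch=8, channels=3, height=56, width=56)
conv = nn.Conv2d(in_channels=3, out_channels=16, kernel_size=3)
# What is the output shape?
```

Input: (8, 3, 56, 56) -> Output: (8, 16, 54, 54)

Answer: (8, 16, 54, 54)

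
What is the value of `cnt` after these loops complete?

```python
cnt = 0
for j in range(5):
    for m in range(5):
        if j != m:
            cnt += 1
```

5² - 5 (exclude diagonal)
`cnt` takes the values: 0 → 1 → 2 → 3 → 4 → 5 → 6 → 7 → 8 → 9 → 10 → 11 → 12 → 13 → 14 → 15 → 16 → 17 → 18 → 19 → 20

Answer: 20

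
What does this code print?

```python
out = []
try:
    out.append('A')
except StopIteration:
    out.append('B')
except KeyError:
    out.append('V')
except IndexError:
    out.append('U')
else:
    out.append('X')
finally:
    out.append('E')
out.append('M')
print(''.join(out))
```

Execution trace: 'A' (try body, no exception) → 'X' (else) → 'E' (finally) → 'M' (after the try/except). Output: AXEM

Answer: AXEM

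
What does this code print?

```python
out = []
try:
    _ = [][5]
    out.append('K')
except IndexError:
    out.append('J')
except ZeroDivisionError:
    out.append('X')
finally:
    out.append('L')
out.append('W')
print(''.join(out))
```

Execution trace: 'J' (except IndexError) → 'L' (finally) → 'W' (after the try/except). Output: JLW

Answer: JLW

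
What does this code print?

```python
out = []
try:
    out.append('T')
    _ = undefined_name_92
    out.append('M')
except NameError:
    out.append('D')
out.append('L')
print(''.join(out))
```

Execution trace: 'T' (try body) → 'D' (except NameError) → 'L' (after the try/except). Output: TDL

Answer: TDL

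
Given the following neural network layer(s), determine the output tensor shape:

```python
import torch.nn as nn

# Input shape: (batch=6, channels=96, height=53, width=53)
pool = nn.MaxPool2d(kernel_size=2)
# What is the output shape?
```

Input: (6, 96, 53, 53) -> Output: (6, 96, 26, 26)

Answer: (6, 96, 26, 26)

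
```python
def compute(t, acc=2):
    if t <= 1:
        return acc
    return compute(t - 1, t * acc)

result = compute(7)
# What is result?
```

Accumulator trace (n, acc): (7, 2) -> (6, 14) -> (5, 84) -> (4, 420) -> (3, 1680) -> (2, 5040) -> (1, 10080) -> return 10080

Answer: 10080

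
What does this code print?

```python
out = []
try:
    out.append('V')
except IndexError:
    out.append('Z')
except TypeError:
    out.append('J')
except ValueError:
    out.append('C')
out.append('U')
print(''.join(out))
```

Execution trace: 'V' (try body, no exception) → 'U' (after the try/except). Output: VU

Answer: VU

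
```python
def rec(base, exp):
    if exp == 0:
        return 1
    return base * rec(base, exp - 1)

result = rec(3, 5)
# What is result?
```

rec(3, 5) = 3 * 3 * 3 * 3 * 3 = 243

Answer: 243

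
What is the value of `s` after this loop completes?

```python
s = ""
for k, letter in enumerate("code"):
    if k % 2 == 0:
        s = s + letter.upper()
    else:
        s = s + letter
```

Uppercase even positions in 'code'
`s` takes the values: "" → "C" → "Co" → "CoD" → "CoDe"

Answer: "CoDe"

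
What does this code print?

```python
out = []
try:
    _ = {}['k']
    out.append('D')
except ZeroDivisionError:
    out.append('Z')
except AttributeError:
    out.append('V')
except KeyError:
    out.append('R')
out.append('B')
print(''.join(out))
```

Execution trace: 'R' (except KeyError) → 'B' (after the try/except). Output: RB

Answer: RB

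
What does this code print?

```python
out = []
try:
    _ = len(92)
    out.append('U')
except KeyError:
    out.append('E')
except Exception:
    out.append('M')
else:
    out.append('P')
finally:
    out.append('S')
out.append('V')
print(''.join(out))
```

Execution trace: 'M' (except Exception) → 'S' (finally) → 'V' (after the try/except). Output: MSV

Answer: MSV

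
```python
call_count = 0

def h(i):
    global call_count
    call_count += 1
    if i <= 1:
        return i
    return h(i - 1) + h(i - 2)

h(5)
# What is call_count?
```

Calls(i) = 1 + Calls(i-1) + Calls(i-2); Calls(0)=Calls(1)=1. For i=5 this gives 15.

Answer: 15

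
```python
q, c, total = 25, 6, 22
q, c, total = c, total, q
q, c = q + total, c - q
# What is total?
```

Trace:
`q, c, total = 25, 6, 22` → q = 25; c = 6; total = 22
`q, c, total = c, total, q` → q = 6; c = 22; total = 25
`q, c = q + total, c - q` → q = 31; c = 16
So total = 25

Answer: 25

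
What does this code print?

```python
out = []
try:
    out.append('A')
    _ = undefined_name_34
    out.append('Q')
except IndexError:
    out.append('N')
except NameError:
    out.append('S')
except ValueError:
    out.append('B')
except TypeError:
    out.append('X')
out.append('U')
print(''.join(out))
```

Execution trace: 'A' (try body) → 'S' (except NameError) → 'U' (after the try/except). Output: ASU

Answer: ASU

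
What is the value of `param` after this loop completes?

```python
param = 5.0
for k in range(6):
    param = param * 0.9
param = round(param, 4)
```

Exponential decay: 5.0 * 0.9^6
`param` takes the values: 5.0 → 4.5 → 4.05 → 3.645 → 3.2805 → 2.95245 → 2.657205 → 2.6572

Answer: 2.6572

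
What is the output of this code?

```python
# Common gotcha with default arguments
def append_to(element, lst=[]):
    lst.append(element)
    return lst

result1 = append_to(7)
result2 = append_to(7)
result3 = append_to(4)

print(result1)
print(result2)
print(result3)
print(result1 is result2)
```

Key concept: mutable default argument gotcha.
Step by step:
`result1 = append_to(7)` → result1 = [7]
`result2 = append_to(7)` → result1 = [7, 7] (same object as result2); result2 = [7, 7] (same object as result1)
`result3 = append_to(4)` → result1 = [7, 7, 4] (same object as result2, result3); result2 = [7, 7, 4] (same object as result1, result3); result3 = [7, 7, 4] (same object as result1, result2)
`print(result1)` → prints [7, 7, 4]
`print(result2)` → prints [7, 7, 4]
`print(result3)` → prints [7, 7, 4]
`print(result1 is result2)` → prints True

Answer:
[7, 7, 4]
[7, 7, 4]
[7, 7, 4]
True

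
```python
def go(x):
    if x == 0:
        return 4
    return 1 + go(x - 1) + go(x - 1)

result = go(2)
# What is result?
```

go(x) = 1 + 2·go(x-1), go(0)=4. Closed form: (4+1)·2^2 - 1 = 19.

Answer: 19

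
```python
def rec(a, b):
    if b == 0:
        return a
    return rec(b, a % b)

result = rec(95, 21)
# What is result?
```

rec(95, 21) -> rec(21, 11) -> rec(11, 10) -> rec(10, 1) -> rec(1, 0) -> 1

Answer: 1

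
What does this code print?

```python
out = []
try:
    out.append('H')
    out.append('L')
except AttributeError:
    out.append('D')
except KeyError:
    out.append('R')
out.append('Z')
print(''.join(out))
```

Execution trace: 'H' (try body) → 'L' (try body, no exception) → 'Z' (after the try/except). Output: HLZ

Answer: HLZ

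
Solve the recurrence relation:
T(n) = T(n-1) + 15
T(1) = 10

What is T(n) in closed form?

Unrolling: T(n) = T(1) + 15·(n-1) = 10 + 15(n-1) = 15n - 5.

Answer: T(n) = 15n - 5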